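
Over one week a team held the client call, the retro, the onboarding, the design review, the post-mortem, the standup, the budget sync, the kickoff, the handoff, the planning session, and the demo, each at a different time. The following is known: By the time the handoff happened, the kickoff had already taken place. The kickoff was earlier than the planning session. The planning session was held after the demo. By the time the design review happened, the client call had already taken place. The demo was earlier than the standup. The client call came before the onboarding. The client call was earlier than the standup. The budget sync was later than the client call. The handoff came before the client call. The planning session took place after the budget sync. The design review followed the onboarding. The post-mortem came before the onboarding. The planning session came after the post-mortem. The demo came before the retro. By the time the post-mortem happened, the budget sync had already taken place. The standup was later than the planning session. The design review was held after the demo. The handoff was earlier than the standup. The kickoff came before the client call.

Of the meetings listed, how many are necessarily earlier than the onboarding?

Directly stated before the onboarding: the client call and the post-mortem.
The budget sync reaches the onboarding via the budget sync → the post-mortem → the onboarding.
The handoff reaches the onboarding via the handoff → the client call → the onboarding.
The kickoff reaches the onboarding via the kickoff → the client call → the onboarding.
That's the budget sync, the client call, the handoff, the kickoff, and the post-mortem — 5 in all.

5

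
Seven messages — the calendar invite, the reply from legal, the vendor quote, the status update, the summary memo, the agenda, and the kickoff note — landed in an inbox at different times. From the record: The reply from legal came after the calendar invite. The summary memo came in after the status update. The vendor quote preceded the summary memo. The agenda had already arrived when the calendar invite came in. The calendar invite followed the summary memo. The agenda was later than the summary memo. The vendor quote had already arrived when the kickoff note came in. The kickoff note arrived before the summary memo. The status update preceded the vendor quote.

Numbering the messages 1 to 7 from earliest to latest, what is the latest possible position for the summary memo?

4

The summary memo must come before the agenda, the calendar invite, and the reply from legal — 3 messages forced after it.
Everything else can be placed before the summary memo in some valid order, so the summary memo can sit as late as position 7 − 3 = 4.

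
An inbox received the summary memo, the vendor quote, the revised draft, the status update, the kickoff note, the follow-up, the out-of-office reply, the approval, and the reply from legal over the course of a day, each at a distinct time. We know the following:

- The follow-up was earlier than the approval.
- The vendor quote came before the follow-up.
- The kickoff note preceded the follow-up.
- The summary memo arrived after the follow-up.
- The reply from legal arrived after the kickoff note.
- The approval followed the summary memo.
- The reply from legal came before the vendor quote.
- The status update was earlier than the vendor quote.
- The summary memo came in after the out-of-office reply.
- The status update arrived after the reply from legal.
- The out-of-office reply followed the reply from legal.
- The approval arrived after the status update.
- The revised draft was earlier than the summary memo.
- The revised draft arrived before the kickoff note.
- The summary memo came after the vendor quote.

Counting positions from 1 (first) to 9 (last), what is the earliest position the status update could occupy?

The kickoff note, the reply from legal, and the revised draft must all come before the status update — 3 forced predecessors.
Nothing else is forced ahead of the status update, so its earliest slot is position 3 + 1 = 4.

4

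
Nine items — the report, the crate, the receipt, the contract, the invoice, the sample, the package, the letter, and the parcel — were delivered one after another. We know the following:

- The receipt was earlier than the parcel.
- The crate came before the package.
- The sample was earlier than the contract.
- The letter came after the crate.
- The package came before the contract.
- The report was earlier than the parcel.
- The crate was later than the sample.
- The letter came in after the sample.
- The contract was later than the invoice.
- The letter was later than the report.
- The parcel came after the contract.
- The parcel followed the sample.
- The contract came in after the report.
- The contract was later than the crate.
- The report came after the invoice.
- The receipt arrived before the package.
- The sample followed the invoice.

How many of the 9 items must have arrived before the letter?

Directly stated before the letter: the crate, the report, and the sample.
The invoice reaches the letter via the invoice → the sample → the letter.
No chain forces the package (or any of the others) ahead of the letter.
That's the crate, the invoice, the report, and the sample — 4 in all.

4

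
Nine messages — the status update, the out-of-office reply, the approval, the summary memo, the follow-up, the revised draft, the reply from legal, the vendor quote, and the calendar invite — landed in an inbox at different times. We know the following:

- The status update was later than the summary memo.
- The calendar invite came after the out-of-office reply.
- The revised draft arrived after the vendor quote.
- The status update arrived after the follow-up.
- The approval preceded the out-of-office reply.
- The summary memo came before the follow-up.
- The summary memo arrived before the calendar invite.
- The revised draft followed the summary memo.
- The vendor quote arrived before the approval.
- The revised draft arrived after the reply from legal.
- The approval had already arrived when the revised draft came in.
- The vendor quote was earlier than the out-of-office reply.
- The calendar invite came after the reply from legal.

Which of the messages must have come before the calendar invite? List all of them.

Directly stated before the calendar invite: the out-of-office reply, the reply from legal, and the summary memo.
The approval reaches the calendar invite via the approval → the out-of-office reply → the calendar invite.
The vendor quote reaches the calendar invite via the vendor quote → the out-of-office reply → the calendar invite.
No chain forces the status update (or any of the others) ahead of the calendar invite.

the approval, the out-of-office reply, the reply from legal, the summary memo, the vendor quote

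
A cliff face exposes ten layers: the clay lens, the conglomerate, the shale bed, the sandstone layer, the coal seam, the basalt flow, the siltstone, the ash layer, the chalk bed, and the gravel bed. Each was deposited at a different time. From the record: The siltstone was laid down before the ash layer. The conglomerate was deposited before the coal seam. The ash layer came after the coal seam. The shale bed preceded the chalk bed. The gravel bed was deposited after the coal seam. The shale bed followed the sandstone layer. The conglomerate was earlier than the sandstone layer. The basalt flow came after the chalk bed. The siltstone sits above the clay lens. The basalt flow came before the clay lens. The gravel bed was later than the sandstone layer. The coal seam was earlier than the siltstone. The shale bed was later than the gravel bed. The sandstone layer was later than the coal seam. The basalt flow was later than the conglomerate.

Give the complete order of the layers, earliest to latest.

the conglomerate, the coal seam, the sandstone layer, the gravel bed, the shale bed, the chalk bed, the basalt flow, the clay lens, the siltstone, the ash layer

The constraints fix every adjacent pair, so only one ordering works:
the conglomerate → the coal seam → the sandstone layer → the gravel bed → the shale bed → the chalk bed → the basalt flow → the clay lens → the siltstone → the ash layer.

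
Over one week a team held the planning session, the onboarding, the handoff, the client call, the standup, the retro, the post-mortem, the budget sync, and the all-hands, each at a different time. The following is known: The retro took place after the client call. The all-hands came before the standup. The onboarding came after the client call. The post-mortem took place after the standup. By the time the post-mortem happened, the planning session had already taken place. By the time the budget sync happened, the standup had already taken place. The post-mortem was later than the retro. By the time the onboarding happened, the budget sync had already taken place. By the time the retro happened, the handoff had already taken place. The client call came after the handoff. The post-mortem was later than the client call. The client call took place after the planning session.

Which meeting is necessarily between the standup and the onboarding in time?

Tracing the constraints gives the standup → the budget sync → the onboarding, so the budget sync sits after the standup and before the onboarding.
No other meeting is forced both after the standup and before the onboarding.

the budget sync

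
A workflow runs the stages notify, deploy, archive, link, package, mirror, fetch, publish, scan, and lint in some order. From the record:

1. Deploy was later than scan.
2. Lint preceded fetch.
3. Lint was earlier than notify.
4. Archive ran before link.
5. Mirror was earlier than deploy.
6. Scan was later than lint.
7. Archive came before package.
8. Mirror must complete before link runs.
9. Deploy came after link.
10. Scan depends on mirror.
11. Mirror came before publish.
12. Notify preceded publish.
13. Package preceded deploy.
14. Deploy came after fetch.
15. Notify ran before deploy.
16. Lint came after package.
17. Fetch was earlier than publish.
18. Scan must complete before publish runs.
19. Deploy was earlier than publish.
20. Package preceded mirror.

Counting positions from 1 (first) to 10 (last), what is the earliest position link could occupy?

4

Archive, mirror, and package must all come before link — 3 forced predecessors.
Nothing else is forced ahead of link, so its earliest slot is position 3 + 1 = 4.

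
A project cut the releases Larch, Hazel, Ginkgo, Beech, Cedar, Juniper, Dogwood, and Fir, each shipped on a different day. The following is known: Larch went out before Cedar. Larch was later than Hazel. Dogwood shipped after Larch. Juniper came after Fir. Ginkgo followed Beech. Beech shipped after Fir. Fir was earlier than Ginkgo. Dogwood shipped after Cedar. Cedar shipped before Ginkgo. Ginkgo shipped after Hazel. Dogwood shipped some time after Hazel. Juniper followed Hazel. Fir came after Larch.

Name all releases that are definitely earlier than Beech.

Directly stated before Beech: Fir.
Hazel reaches Beech via Hazel → Larch → Fir → Beech.
Larch reaches Beech via Larch → Fir → Beech.
No chain forces Cedar (or any of the others) ahead of Beech.

Fir, Hazel, Larch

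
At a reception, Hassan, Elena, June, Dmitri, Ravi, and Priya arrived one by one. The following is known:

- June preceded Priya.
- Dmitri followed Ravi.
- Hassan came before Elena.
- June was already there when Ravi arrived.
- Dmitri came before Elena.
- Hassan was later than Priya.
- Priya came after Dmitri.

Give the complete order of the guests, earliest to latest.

June, Ravi, Dmitri, Priya, Hassan, Elena

The constraints fix every adjacent pair, so only one ordering works:
June → Ravi → Dmitri → Priya → Hassan → Elena.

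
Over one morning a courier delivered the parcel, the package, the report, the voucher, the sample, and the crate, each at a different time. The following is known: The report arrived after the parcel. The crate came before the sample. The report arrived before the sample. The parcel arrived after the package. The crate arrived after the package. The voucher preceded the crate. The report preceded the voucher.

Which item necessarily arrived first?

The package has a chain of constraints placing it before every other item, so the package must be first.

the package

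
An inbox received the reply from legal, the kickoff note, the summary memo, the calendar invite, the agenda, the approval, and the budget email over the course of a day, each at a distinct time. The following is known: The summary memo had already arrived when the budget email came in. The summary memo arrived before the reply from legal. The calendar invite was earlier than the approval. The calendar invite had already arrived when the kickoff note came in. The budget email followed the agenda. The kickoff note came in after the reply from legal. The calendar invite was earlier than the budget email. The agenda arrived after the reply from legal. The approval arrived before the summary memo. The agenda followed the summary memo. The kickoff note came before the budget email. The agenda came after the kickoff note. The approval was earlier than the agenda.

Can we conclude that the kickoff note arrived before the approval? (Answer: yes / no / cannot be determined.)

Tracing the constraints gives the approval → the summary memo → the reply from legal → the kickoff note, so the approval must come before the kickoff note.
That means the kickoff note cannot be before the approval.

no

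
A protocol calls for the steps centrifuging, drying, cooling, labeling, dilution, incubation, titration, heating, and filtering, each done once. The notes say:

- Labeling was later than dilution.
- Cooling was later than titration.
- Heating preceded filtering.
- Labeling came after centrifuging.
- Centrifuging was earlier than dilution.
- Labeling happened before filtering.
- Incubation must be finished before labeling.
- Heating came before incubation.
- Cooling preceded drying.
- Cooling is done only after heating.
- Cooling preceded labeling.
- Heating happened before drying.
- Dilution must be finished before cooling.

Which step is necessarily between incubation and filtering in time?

labeling

Tracing the constraints gives incubation → labeling → filtering, so labeling sits after incubation and before filtering.
No other step is forced both after incubation and before filtering.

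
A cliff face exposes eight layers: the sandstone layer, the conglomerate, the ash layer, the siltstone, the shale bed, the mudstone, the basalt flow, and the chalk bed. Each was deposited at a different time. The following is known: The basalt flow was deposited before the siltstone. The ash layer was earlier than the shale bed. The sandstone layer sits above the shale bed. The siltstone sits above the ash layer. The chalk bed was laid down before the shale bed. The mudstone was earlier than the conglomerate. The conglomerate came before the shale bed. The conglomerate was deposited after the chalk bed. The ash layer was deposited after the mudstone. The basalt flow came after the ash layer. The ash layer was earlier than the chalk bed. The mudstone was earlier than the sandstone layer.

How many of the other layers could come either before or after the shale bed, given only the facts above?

Forced before the shale bed: the ash layer, the chalk bed, the conglomerate, and the mudstone; forced after the shale bed: the sandstone layer.
That leaves the basalt flow and the siltstone with no forced order relative to the shale bed — 2.

2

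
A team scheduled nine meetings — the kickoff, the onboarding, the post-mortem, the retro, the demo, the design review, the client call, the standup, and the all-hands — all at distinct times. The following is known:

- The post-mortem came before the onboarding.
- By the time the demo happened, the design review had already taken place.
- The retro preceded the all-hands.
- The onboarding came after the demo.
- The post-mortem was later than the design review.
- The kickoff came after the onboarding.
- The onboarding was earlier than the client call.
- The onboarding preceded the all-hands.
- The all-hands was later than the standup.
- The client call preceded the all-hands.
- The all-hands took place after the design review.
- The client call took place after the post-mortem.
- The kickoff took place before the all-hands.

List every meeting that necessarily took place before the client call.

Directly stated before the client call: the onboarding and the post-mortem.
The demo reaches the client call via the demo → the onboarding → the client call.
The design review reaches the client call via the design review → the post-mortem → the client call.

the demo, the design review, the onboarding, the post-mortem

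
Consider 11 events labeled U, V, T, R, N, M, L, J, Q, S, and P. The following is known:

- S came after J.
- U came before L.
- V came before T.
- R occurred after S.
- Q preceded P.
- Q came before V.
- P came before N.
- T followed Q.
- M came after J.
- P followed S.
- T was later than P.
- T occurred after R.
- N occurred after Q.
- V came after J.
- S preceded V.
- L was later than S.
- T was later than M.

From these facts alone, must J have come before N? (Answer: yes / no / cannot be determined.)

yes

Chain the constraints: J → S → P → N. Each link is directly stated, so J comes before N.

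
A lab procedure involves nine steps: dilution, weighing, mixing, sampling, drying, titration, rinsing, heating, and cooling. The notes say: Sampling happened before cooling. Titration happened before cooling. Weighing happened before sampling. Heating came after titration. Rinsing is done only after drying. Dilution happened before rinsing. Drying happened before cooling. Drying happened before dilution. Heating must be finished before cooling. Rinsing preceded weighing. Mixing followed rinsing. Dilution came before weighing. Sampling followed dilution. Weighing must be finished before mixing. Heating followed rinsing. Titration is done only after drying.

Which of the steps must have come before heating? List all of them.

Directly stated before heating: rinsing and titration.
Dilution reaches heating via dilution → rinsing → heating.
Drying reaches heating via drying → titration → heating.

dilution, drying, rinsing, titration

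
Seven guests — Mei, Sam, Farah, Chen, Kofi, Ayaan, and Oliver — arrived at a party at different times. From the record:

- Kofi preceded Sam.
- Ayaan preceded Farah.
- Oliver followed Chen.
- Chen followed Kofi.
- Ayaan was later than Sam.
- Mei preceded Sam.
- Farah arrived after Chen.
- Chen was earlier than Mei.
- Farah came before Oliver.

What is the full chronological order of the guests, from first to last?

Kofi, Chen, Mei, Sam, Ayaan, Farah, Oliver

The constraints fix every adjacent pair, so only one ordering works:
Kofi → Chen → Mei → Sam → Ayaan → Farah → Oliver.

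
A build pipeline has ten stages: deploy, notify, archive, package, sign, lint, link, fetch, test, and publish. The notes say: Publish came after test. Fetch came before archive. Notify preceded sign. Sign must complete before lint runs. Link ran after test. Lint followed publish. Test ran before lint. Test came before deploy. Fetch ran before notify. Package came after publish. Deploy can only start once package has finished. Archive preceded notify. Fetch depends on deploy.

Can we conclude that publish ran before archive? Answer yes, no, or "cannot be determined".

Chain the constraints: publish → package → deploy → fetch → archive. Each link is directly stated, so publish comes before archive.

yes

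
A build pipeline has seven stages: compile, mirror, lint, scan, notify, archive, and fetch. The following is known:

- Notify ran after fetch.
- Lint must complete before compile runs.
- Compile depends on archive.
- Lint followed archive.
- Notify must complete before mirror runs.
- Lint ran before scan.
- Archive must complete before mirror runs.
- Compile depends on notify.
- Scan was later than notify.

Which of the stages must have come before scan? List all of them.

Directly stated before scan: lint and notify.
Archive reaches scan via archive → lint → scan.
Fetch reaches scan via fetch → notify → scan.

archive, fetch, lint, notify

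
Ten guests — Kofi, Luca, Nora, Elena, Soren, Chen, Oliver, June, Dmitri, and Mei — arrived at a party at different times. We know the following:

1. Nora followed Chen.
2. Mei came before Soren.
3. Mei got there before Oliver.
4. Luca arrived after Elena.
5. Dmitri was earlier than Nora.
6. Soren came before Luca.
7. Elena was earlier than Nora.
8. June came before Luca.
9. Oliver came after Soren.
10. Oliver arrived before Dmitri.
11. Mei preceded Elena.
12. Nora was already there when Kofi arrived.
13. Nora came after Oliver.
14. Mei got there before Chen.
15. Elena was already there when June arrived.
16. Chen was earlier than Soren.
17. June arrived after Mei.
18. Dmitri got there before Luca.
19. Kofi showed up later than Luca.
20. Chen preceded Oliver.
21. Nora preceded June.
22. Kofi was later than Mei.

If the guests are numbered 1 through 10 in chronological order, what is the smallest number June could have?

Chen, Dmitri, Elena, Mei, Nora, Oliver, and Soren must all come before June — 7 forced predecessors.
Nothing else is forced ahead of June, so their earliest slot is position 7 + 1 = 8.

8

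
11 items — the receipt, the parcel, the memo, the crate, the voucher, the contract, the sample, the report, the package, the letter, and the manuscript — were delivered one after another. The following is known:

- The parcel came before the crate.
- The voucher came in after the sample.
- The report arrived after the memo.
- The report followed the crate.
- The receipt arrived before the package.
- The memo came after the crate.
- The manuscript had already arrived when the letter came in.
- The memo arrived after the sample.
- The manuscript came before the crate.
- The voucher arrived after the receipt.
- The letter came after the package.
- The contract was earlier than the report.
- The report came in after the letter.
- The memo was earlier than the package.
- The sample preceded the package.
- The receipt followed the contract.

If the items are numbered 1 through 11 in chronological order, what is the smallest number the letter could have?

The contract, the crate, the manuscript, the memo, the package, the parcel, the receipt, and the sample must all come before the letter — 8 forced predecessors.
Nothing else is forced ahead of the letter, so its earliest slot is position 8 + 1 = 9.

9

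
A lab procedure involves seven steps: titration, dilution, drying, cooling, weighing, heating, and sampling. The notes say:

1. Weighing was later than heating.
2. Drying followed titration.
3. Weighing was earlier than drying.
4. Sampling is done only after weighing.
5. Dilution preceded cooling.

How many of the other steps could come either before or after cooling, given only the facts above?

Forced before cooling: dilution.
That leaves drying, heating, sampling, titration, and weighing with no forced order relative to cooling — 5.

5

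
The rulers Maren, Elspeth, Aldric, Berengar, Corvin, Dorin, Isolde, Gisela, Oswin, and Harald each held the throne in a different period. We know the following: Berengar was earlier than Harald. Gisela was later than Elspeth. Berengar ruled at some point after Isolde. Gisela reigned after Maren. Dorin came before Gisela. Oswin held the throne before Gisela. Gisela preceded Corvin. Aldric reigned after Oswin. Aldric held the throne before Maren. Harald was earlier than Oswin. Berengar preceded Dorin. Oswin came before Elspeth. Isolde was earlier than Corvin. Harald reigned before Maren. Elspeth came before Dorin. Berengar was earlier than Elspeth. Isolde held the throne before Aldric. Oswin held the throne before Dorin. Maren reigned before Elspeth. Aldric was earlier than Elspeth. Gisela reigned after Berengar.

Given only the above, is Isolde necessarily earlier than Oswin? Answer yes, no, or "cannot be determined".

Chain the constraints: Isolde → Berengar → Harald → Oswin. Each link is directly stated, so Isolde comes before Oswin.

yes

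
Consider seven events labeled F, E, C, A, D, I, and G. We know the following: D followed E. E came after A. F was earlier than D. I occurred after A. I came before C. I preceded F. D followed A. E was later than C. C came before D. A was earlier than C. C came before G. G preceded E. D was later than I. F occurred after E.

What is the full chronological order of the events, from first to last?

The constraints fix every adjacent pair, so only one ordering works:
A → I → C → G → E → F → D.

A, I, C, G, E, F, D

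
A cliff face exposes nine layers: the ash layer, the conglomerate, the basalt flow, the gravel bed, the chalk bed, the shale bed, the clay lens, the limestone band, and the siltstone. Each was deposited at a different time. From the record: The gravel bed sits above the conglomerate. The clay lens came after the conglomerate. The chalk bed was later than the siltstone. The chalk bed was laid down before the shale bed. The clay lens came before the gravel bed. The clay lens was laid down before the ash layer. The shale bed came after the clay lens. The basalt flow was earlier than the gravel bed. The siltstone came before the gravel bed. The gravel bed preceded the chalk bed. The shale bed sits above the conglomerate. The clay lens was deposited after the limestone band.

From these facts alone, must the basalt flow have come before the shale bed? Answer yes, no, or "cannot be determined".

Chain the constraints: the basalt flow → the gravel bed → the chalk bed → the shale bed. Each link is directly stated, so the basalt flow comes before the shale bed.

yes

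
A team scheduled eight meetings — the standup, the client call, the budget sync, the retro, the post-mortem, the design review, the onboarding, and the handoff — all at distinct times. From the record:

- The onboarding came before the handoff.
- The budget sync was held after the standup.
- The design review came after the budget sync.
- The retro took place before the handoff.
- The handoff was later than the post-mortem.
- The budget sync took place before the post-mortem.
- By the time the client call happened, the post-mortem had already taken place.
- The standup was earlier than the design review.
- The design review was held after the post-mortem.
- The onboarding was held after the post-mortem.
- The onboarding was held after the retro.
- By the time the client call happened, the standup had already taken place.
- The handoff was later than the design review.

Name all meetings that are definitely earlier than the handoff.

Directly stated before the handoff: the design review, the onboarding, the post-mortem, and the retro.
The budget sync reaches the handoff via the budget sync → the design review → the handoff.
The standup reaches the handoff via the standup → the design review → the handoff.

the budget sync, the design review, the onboarding, the post-mortem, the retro, the standup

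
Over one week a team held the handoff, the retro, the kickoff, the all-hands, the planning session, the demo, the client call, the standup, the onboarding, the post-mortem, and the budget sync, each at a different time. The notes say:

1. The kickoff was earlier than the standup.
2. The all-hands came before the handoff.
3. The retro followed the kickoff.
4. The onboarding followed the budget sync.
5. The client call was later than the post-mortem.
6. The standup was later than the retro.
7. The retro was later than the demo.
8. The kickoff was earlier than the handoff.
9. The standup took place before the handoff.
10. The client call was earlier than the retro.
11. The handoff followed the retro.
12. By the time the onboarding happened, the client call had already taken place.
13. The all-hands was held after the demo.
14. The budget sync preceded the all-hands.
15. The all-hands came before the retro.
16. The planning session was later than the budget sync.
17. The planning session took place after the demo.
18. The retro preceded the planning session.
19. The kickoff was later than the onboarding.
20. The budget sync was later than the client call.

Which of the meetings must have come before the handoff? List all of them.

Directly stated before the handoff: the all-hands, the kickoff, the retro, and the standup.
The budget sync reaches the handoff via the budget sync → the all-hands → the handoff.
The client call reaches the handoff via the client call → the retro → the handoff.
The demo reaches the handoff via the demo → the retro → the handoff.
Likewise the onboarding and the post-mortem each reach the handoff by chaining the stated constraints.

the all-hands, the budget sync, the client call, the demo, the kickoff, the onboarding, the post-mortem, the retro, the standup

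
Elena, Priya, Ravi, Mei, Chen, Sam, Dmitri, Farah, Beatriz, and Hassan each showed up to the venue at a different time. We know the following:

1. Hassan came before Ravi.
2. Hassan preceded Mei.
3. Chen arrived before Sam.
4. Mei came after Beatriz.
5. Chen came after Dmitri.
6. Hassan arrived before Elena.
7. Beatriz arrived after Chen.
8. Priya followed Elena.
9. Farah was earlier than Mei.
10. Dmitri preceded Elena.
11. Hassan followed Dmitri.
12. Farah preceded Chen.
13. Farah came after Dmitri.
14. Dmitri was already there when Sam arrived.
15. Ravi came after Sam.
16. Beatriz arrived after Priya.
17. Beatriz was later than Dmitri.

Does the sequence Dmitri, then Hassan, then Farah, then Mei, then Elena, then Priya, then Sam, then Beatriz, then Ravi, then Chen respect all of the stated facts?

The constraints require Chen before Sam, but in the proposed sequence Sam appears ahead of Chen. That one violation is enough.

no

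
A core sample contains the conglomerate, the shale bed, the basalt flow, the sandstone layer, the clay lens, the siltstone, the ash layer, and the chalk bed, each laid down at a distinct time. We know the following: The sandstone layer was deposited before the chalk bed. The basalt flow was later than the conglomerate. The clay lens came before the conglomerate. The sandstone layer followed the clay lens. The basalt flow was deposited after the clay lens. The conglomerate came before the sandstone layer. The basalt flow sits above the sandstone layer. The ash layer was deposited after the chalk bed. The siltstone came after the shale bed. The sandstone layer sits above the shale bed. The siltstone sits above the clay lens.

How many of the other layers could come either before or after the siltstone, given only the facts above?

Forced before the siltstone: the clay lens and the shale bed.
That leaves the ash layer, the basalt flow, the chalk bed, the conglomerate, and the sandstone layer with no forced order relative to the siltstone — 5.

5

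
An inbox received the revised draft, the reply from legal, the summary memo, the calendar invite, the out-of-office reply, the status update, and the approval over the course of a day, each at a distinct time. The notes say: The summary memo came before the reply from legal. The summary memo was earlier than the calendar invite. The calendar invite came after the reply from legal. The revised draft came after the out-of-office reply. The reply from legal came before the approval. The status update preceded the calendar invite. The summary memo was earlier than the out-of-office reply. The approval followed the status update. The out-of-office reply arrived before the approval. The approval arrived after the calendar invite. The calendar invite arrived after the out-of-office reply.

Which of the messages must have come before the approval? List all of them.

Directly stated before the approval: the calendar invite, the out-of-office reply, the reply from legal, and the status update.
The summary memo reaches the approval via the summary memo → the reply from legal → the approval.

the calendar invite, the out-of-office reply, the reply from legal, the status update, the summary memo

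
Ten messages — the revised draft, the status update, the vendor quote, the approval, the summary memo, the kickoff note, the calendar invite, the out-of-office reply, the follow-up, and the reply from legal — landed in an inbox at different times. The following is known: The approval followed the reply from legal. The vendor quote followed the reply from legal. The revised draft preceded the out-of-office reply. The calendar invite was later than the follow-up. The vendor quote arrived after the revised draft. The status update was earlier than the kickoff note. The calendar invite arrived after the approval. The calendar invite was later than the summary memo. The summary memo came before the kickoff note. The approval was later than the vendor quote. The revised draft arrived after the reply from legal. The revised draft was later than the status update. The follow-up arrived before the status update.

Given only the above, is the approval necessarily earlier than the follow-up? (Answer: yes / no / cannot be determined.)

no

Tracing the constraints gives the follow-up → the status update → the revised draft → the vendor quote → the approval, so the follow-up must come before the approval.
That means the approval cannot be before the follow-up.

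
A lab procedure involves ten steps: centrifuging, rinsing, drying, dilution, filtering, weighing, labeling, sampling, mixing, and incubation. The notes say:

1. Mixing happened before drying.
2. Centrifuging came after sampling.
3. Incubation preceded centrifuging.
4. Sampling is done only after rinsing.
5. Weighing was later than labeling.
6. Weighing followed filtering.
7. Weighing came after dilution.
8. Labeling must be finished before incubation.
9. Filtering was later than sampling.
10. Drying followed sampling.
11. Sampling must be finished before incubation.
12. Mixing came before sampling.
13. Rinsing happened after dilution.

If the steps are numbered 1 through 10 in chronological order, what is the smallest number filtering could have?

Dilution, mixing, rinsing, and sampling must all come before filtering — 4 forced predecessors.
Nothing else is forced ahead of filtering, so its earliest slot is position 4 + 1 = 5.

5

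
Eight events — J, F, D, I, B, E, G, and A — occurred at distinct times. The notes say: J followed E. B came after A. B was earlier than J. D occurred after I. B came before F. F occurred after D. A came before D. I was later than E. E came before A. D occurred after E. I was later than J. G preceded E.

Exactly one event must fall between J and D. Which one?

I

Tracing the constraints gives J → I → D, so I sits after J and before D.
No other event is forced both after J and before D.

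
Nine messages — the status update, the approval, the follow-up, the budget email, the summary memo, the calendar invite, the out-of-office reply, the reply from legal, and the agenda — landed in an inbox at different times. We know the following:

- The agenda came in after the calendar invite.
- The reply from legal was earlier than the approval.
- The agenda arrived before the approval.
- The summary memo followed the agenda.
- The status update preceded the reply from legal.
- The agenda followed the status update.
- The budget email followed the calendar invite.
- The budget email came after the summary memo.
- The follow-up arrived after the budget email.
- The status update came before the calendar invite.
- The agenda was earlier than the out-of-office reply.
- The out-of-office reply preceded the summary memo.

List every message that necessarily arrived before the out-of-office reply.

the agenda, the calendar invite, the status update

Directly stated before the out-of-office reply: the agenda.
The calendar invite reaches the out-of-office reply via the calendar invite → the agenda → the out-of-office reply.
The status update reaches the out-of-office reply via the status update → the agenda → the out-of-office reply.
No chain forces the budget email (or any of the others) ahead of the out-of-office reply.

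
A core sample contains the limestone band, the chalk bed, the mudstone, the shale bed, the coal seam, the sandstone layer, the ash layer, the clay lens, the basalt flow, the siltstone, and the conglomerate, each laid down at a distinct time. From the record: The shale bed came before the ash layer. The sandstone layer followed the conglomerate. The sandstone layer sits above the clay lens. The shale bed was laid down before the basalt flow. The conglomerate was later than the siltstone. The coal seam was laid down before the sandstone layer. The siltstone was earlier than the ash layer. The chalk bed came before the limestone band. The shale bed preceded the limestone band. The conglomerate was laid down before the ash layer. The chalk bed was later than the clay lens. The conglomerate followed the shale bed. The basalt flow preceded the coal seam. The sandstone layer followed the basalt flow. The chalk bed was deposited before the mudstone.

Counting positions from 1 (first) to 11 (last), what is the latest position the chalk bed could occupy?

The chalk bed must come before the limestone band and the mudstone — 2 layers forced after it.
Everything else can be placed before the chalk bed in some valid order, so the chalk bed can sit as late as position 11 − 2 = 9.

9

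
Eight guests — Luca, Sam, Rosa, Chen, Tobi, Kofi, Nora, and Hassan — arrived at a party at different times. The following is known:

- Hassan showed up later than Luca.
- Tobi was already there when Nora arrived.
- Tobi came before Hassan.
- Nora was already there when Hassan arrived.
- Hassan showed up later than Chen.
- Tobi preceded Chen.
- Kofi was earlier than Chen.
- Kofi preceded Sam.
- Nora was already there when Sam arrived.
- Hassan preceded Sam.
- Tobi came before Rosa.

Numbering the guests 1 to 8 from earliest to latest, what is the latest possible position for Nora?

6

Nora must come before Hassan and Sam — 2 guests forced after them.
Everything else can be placed before Nora in some valid order, so Nora can sit as late as position 8 − 2 = 6.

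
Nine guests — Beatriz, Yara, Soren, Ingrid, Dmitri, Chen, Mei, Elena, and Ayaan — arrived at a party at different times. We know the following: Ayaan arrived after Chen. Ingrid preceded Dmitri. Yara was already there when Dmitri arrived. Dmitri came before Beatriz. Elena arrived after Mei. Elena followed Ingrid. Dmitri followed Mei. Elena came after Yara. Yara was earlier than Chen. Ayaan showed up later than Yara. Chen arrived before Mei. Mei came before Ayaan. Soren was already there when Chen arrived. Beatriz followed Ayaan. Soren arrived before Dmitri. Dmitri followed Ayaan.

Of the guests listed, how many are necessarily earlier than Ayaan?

4

Directly stated before Ayaan: Chen, Mei, and Yara.
Soren reaches Ayaan via Soren → Chen → Ayaan.
No chain forces Ingrid (or any of the others) ahead of Ayaan.
That's Chen, Mei, Soren, and Yara — 4 in all.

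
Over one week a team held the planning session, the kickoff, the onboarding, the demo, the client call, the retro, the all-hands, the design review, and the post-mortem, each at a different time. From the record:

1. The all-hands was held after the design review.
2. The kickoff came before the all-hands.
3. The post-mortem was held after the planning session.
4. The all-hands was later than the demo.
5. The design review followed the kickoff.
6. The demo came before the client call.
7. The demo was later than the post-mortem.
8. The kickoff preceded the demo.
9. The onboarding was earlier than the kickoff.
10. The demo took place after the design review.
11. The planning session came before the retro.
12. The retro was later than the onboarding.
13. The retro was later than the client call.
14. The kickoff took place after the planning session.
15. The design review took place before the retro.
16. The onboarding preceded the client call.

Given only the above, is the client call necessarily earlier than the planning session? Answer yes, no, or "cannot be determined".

Tracing the constraints gives the planning session → the kickoff → the demo → the client call, so the planning session must come before the client call.
That means the client call cannot be before the planning session.

no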